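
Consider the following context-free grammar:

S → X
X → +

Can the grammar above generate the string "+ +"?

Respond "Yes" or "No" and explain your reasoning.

No - no valid derivation exists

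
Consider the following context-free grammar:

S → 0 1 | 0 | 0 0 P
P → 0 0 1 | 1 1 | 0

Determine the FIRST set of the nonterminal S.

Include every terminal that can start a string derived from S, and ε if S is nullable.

We compute FIRST(S) using the standard algorithm.
FIRST(P) = {0, 1}
FIRST(S) = {0}
Therefore, FIRST(S) = {0}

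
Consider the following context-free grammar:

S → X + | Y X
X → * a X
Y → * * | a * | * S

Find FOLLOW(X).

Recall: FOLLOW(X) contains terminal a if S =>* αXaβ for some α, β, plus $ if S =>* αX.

We compute FOLLOW(X) using the standard algorithm.
FOLLOW(S) starts with {$}.
FIRST(S) = {*, a}
FIRST(X) = {*}
FIRST(Y) = {*, a}
FOLLOW(S) = {$, *}
FOLLOW(X) = {$, *, +}
FOLLOW(Y) = {*}
Therefore, FOLLOW(X) = {$, *, +}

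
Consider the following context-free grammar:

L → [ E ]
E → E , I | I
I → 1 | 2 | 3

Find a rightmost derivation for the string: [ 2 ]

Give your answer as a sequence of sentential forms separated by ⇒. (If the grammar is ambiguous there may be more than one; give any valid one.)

L ⇒ [ E ] ⇒ [ I ] ⇒ [ 2 ]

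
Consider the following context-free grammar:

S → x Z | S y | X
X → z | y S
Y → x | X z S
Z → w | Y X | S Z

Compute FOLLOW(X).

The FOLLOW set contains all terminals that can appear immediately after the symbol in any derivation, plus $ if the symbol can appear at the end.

We compute FOLLOW(X) using the standard algorithm.
FOLLOW(S) starts with {$}.
FIRST(S) = {x, y, z}
FIRST(X) = {y, z}
FIRST(Y) = {x, y, z}
FIRST(Z) = {w, x, y, z}
FOLLOW(S) = {$, w, x, y, z}
FOLLOW(X) = {$, w, x, y, z}
FOLLOW(Y) = {y, z}
FOLLOW(Z) = {$, w, x, y, z}
Therefore, FOLLOW(X) = {$, w, x, y, z}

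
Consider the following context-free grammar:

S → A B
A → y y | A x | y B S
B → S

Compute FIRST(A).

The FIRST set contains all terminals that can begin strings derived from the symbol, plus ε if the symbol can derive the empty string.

We compute FIRST(A) using the standard algorithm.
FIRST(A) = {y}
FIRST(B) = {y}
FIRST(S) = {y}
Therefore, FIRST(A) = {y}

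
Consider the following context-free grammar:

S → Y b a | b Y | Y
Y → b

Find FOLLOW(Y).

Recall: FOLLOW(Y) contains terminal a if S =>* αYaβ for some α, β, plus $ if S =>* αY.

We compute FOLLOW(Y) using the standard algorithm.
FOLLOW(S) starts with {$}.
FIRST(S) = {b}
FIRST(Y) = {b}
FOLLOW(S) = {$}
FOLLOW(Y) = {$, b}
Therefore, FOLLOW(Y) = {$, b}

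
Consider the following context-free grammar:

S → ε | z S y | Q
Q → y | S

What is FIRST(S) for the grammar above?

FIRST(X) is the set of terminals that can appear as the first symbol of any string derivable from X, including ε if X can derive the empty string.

We compute FIRST(S) using the standard algorithm.
FIRST(Q) = {y, z, ε}
FIRST(S) = {y, z, ε}
Therefore, FIRST(S) = {y, z, ε}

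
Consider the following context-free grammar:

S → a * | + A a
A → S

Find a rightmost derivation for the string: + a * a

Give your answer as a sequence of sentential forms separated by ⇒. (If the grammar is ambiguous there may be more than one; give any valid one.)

S ⇒ + A a ⇒ + S a ⇒ + a * a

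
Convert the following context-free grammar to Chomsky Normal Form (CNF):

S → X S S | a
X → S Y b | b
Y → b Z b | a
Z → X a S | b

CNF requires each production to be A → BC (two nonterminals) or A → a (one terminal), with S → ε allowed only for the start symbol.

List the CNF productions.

S → a; TB → b; X → b; Y → a; TA → a; Z → b; S → X X0; X0 → S S; X → S X1; X1 → Y TB; Y → TB X2; X2 → Z TB; Z → X X3; X3 → TA S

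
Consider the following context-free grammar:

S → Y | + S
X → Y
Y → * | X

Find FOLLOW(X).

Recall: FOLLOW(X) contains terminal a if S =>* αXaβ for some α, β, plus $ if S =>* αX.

We compute FOLLOW(X) using the standard algorithm.
FOLLOW(S) starts with {$}.
FIRST(S) = {*, +}
FIRST(X) = {*}
FIRST(Y) = {*}
FOLLOW(S) = {$}
FOLLOW(X) = {$}
FOLLOW(Y) = {$}
Therefore, FOLLOW(X) = {$}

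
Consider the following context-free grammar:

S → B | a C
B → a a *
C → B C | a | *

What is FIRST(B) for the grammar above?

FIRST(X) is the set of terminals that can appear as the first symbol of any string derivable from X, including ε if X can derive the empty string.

We compute FIRST(B) using the standard algorithm.
FIRST(B) = {a}
FIRST(C) = {*, a}
FIRST(S) = {a}
Therefore, FIRST(B) = {a}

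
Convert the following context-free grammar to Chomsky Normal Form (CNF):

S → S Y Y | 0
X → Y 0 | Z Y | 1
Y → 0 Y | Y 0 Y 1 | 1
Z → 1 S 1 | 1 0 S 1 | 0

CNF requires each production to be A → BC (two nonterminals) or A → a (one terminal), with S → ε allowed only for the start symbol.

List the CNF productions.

S → 0; T0 → 0; X → 1; T1 → 1; Y → 1; Z → 0; S → S X0; X0 → Y Y; X → Y T0; X → Z Y; Y → T0 Y; Y → Y X1; X1 → T0 X2; X2 → Y T1; Z → T1 X3; X3 → S T1; Z → T1 X4; X4 → T0 X5; X5 → S T1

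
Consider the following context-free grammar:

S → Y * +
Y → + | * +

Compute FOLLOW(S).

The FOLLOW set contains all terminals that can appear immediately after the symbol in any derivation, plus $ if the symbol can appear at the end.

We compute FOLLOW(S) using the standard algorithm.
FOLLOW(S) starts with {$}.
FIRST(S) = {*, +}
FIRST(Y) = {*, +}
FOLLOW(S) = {$}
FOLLOW(Y) = {*}
Therefore, FOLLOW(S) = {$}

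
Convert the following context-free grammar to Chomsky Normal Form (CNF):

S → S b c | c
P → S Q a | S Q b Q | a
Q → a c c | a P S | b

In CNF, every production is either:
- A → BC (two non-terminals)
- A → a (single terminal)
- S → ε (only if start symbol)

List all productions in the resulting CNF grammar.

TB → b; TC → c; S → c; TA → a; P → a; Q → b; S → S X0; X0 → TB TC; P → S X1; X1 → Q TA; P → S X2; X2 → Q X3; X3 → TB Q; Q → TA X4; X4 → TC TC; Q → TA X5; X5 → P S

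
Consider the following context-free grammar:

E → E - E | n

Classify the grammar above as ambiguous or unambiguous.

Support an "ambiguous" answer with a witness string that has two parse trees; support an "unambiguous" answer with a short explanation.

Ambiguous - the string 'n - n - n' has two distinct parse trees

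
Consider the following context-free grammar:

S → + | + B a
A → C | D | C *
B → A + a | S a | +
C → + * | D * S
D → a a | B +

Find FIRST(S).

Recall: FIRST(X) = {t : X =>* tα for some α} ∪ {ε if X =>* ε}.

We compute FIRST(S) using the standard algorithm.
FIRST(A) = {+, a}
FIRST(B) = {+, a}
FIRST(C) = {+, a}
FIRST(D) = {+, a}
FIRST(S) = {+}
Therefore, FIRST(S) = {+}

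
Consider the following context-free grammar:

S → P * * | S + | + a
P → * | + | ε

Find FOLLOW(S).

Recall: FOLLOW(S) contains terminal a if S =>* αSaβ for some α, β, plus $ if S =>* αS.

We compute FOLLOW(S) using the standard algorithm.
FOLLOW(S) starts with {$}.
FIRST(P) = {*, +, ε}
FIRST(S) = {*, +}
FOLLOW(P) = {*}
FOLLOW(S) = {$, +}
Therefore, FOLLOW(S) = {$, +}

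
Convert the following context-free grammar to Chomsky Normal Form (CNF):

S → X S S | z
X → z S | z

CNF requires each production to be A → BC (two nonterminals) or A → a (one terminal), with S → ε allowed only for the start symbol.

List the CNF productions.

S → z; TZ → z; X → z; S → X X0; X0 → S S; X → TZ S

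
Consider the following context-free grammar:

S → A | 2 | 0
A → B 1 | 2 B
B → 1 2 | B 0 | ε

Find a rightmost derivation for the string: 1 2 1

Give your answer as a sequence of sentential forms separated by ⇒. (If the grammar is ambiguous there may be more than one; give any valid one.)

S ⇒ A ⇒ B 1 ⇒ 1 2 1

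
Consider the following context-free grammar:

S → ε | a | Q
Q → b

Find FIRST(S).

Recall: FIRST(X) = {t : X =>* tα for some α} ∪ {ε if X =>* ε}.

We compute FIRST(S) using the standard algorithm.
FIRST(Q) = {b}
FIRST(S) = {a, b, ε}
Therefore, FIRST(S) = {a, b, ε}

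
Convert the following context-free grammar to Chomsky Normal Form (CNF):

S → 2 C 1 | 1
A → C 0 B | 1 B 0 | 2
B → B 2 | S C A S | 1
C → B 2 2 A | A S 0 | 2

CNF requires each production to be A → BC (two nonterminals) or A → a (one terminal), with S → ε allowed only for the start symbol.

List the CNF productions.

T2 → 2; T1 → 1; S → 1; T0 → 0; A → 2; B → 1; C → 2; S → T2 X0; X0 → C T1; A → C X1; X1 → T0 B; A → T1 X2; X2 → B T0; B → B T2; B → S X3; X3 → C X4; X4 → A S; C → B X5; X5 → T2 X6; X6 → T2 A; C → A X7; X7 → S T0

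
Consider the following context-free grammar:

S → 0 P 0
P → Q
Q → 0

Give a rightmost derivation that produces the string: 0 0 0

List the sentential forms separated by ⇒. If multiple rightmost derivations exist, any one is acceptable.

S ⇒ 0 P 0 ⇒ 0 Q 0 ⇒ 0 0 0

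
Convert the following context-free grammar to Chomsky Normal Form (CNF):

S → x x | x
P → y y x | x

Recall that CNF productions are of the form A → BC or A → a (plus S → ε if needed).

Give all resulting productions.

TX → x; S → x; TY → y; P → x; S → TX TX; P → TY X0; X0 → TY TX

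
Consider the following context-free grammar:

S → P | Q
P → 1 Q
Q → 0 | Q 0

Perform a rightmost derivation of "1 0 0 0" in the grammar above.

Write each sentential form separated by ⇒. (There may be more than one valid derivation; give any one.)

S ⇒ P ⇒ 1 Q ⇒ 1 Q 0 ⇒ 1 Q 0 0 ⇒ 1 0 0 0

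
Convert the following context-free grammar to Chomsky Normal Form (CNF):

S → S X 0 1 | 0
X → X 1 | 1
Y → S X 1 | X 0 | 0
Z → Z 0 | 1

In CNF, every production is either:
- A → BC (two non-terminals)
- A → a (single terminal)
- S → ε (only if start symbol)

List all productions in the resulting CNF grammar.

T0 → 0; T1 → 1; S → 0; X → 1; Y → 0; Z → 1; S → S X0; X0 → X X1; X1 → T0 T1; X → X T1; Y → S X2; X2 → X T1; Y → X T0; Z → Z T0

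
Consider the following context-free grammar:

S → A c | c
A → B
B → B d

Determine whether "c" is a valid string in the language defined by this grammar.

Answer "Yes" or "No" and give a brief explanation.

Yes - a valid derivation exists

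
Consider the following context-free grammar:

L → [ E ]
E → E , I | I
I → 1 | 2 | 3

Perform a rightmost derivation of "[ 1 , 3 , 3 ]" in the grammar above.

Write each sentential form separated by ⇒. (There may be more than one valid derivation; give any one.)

L ⇒ [ E ] ⇒ [ E , I ] ⇒ [ E , 3 ] ⇒ [ E , I , 3 ] ⇒ [ E , 3 , 3 ] ⇒ [ I , 3 , 3 ] ⇒ [ 1 , 3 , 3 ]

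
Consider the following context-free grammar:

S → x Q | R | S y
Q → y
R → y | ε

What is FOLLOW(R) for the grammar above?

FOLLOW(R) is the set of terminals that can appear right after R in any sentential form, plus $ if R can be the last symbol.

We compute FOLLOW(R) using the standard algorithm.
FOLLOW(S) starts with {$}.
FIRST(Q) = {y}
FIRST(R) = {y, ε}
FIRST(S) = {x, y, ε}
FOLLOW(Q) = {$, y}
FOLLOW(R) = {$, y}
FOLLOW(S) = {$, y}
Therefore, FOLLOW(R) = {$, y}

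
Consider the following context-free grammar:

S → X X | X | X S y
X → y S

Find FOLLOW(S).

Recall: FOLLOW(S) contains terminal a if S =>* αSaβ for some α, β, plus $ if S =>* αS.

We compute FOLLOW(S) using the standard algorithm.
FOLLOW(S) starts with {$}.
FIRST(S) = {y}
FIRST(X) = {y}
FOLLOW(S) = {$, y}
FOLLOW(X) = {$, y}
Therefore, FOLLOW(S) = {$, y}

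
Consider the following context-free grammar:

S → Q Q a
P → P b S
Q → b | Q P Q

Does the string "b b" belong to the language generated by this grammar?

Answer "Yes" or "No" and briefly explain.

No - no valid derivation exists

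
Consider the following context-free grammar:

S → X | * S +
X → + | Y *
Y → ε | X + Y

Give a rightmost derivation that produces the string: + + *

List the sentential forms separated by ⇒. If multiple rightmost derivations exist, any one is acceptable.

S ⇒ X ⇒ Y * ⇒ X + Y * ⇒ X + * ⇒ + + *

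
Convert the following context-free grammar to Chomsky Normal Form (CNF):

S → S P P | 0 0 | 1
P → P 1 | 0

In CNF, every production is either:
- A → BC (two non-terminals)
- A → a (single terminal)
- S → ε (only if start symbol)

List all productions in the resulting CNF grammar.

T0 → 0; S → 1; T1 → 1; P → 0; S → S X0; X0 → P P; S → T0 T0; P → P T1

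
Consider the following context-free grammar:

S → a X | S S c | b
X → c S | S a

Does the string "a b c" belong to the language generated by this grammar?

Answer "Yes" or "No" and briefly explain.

No - no valid derivation exists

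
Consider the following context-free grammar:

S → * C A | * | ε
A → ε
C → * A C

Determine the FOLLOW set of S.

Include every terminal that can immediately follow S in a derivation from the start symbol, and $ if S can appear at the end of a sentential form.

We compute FOLLOW(S) using the standard algorithm.
FOLLOW(S) starts with {$}.
FIRST(A) = {ε}
FIRST(C) = {*}
FIRST(S) = {*, ε}
FOLLOW(A) = {$, *}
FOLLOW(C) = {$}
FOLLOW(S) = {$}
Therefore, FOLLOW(S) = {$}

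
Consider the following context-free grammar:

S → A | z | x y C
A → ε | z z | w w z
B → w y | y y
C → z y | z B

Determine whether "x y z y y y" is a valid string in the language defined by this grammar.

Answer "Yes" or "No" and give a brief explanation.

No - no valid derivation exists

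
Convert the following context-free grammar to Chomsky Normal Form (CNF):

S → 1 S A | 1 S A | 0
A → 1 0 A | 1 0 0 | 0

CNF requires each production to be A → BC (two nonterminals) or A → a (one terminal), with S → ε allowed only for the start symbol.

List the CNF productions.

T1 → 1; S → 0; T0 → 0; A → 0; S → T1 X0; X0 → S A; S → T1 X1; X1 → S A; A → T1 X2; X2 → T0 A; A → T1 X3; X3 → T0 T0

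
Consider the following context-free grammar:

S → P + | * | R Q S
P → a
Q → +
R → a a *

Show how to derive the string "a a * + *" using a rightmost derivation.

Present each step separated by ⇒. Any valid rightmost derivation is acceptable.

S ⇒ R Q S ⇒ R Q * ⇒ R + * ⇒ a a * + *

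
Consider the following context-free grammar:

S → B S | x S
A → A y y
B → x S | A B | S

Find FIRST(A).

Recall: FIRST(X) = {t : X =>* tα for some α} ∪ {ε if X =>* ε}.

We compute FIRST(A) using the standard algorithm.
FIRST(A) = {}
FIRST(B) = {x}
FIRST(S) = {x}
Therefore, FIRST(A) = {}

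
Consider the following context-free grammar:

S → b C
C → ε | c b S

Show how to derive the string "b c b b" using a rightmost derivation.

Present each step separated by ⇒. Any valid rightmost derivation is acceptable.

S ⇒ b C ⇒ b c b S ⇒ b c b b C ⇒ b c b b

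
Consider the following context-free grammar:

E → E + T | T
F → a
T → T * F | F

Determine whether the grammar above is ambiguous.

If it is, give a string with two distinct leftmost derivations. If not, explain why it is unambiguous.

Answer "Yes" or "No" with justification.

No - the grammar is unambiguous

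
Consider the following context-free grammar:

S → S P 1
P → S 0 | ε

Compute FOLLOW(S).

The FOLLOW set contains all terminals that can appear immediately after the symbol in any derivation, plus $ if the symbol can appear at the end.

We compute FOLLOW(S) using the standard algorithm.
FOLLOW(S) starts with {$}.
FIRST(P) = {ε}
FIRST(S) = {}
FOLLOW(P) = {1}
FOLLOW(S) = {$, 0, 1}
Therefore, FOLLOW(S) = {$, 0, 1}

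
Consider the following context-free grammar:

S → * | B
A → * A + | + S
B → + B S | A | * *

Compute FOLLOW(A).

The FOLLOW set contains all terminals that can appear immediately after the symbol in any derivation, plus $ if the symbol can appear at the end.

We compute FOLLOW(A) using the standard algorithm.
FOLLOW(S) starts with {$}.
FIRST(A) = {*, +}
FIRST(B) = {*, +}
FIRST(S) = {*, +}
FOLLOW(A) = {$, *, +}
FOLLOW(B) = {$, *, +}
FOLLOW(S) = {$, *, +}
Therefore, FOLLOW(A) = {$, *, +}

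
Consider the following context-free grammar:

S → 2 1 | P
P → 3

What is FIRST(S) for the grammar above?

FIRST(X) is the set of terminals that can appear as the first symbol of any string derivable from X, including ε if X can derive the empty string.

We compute FIRST(S) using the standard algorithm.
FIRST(P) = {3}
FIRST(S) = {2, 3}
Therefore, FIRST(S) = {2, 3}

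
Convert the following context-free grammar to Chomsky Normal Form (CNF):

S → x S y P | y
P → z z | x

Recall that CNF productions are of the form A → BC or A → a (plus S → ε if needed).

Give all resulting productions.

TX → x; TY → y; S → y; TZ → z; P → x; S → TX X0; X0 → S X1; X1 → TY P; P → TZ TZ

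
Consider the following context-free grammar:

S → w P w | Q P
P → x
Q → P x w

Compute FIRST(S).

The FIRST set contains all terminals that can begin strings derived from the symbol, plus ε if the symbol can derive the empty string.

We compute FIRST(S) using the standard algorithm.
FIRST(P) = {x}
FIRST(Q) = {x}
FIRST(S) = {w, x}
Therefore, FIRST(S) = {w, x}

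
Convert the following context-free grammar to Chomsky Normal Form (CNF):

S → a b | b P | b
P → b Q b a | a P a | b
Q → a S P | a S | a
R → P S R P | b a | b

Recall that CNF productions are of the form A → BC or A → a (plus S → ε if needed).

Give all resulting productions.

TA → a; TB → b; S → b; P → b; Q → a; R → b; S → TA TB; S → TB P; P → TB X0; X0 → Q X1; X1 → TB TA; P → TA X2; X2 → P TA; Q → TA X3; X3 → S P; Q → TA S; R → P X4; X4 → S X5; X5 → R P; R → TB TA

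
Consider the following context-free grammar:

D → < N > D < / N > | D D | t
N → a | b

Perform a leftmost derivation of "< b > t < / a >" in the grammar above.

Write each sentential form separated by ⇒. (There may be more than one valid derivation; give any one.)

D ⇒ < N > D < / N > ⇒ < b > D < / N > ⇒ < b > t < / N > ⇒ < b > t < / a >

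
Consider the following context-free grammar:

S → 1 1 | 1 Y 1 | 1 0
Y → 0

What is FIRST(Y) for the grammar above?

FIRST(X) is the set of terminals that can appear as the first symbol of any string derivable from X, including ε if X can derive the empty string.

We compute FIRST(Y) using the standard algorithm.
FIRST(S) = {1}
FIRST(Y) = {0}
Therefore, FIRST(Y) = {0}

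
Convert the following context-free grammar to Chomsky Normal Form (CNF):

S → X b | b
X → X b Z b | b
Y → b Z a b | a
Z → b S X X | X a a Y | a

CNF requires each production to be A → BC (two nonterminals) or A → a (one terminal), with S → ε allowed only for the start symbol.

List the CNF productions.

TB → b; S → b; X → b; TA → a; Y → a; Z → a; S → X TB; X → X X0; X0 → TB X1; X1 → Z TB; Y → TB X2; X2 → Z X3; X3 → TA TB; Z → TB X4; X4 → S X5; X5 → X X; Z → X X6; X6 → TA X7; X7 → TA Y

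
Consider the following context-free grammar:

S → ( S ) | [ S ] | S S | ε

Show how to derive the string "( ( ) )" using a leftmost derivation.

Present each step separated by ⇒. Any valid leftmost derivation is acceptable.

S ⇒ ( S ) ⇒ ( ( S ) ) ⇒ ( ( ) )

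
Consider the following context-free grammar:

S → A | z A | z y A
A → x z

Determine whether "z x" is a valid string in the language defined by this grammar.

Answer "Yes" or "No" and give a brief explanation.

No - no valid derivation exists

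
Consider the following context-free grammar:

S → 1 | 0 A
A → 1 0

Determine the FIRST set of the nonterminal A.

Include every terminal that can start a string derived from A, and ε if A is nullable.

We compute FIRST(A) using the standard algorithm.
FIRST(A) = {1}
FIRST(S) = {0, 1}
Therefore, FIRST(A) = {1}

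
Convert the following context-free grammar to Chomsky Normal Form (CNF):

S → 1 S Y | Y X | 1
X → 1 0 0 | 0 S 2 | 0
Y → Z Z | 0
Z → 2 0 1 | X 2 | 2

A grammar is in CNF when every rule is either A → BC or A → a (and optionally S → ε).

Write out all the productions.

T1 → 1; S → 1; T0 → 0; T2 → 2; X → 0; Y → 0; Z → 2; S → T1 X0; X0 → S Y; S → Y X; X → T1 X1; X1 → T0 T0; X → T0 X2; X2 → S T2; Y → Z Z; Z → T2 X3; X3 → T0 T1; Z → X T2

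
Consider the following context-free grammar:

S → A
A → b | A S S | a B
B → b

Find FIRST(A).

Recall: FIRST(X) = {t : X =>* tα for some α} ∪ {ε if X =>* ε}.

We compute FIRST(A) using the standard algorithm.
FIRST(A) = {a, b}
FIRST(B) = {b}
FIRST(S) = {a, b}
Therefore, FIRST(A) = {a, b}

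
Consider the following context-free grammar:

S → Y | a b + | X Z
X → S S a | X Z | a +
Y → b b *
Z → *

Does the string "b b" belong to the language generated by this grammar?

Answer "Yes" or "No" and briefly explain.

No - no valid derivation exists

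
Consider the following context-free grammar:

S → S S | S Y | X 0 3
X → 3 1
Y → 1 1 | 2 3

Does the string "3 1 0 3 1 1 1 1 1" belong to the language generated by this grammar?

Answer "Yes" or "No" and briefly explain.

No - no valid derivation exists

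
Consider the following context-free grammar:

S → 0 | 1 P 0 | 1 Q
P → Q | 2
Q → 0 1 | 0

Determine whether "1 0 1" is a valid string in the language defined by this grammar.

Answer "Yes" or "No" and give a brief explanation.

Yes - a valid derivation exists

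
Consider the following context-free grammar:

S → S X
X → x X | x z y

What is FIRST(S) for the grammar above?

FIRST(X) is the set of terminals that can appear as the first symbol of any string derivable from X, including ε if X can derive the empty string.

We compute FIRST(S) using the standard algorithm.
FIRST(S) = {}
FIRST(X) = {x}
Therefore, FIRST(S) = {}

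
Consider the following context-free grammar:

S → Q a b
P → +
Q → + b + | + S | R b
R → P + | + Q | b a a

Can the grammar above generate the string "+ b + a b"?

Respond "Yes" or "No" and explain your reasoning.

Yes - a valid derivation exists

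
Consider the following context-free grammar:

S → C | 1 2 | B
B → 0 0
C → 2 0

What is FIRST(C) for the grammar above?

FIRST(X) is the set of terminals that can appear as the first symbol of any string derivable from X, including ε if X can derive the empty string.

We compute FIRST(C) using the standard algorithm.
FIRST(B) = {0}
FIRST(C) = {2}
FIRST(S) = {0, 1, 2}
Therefore, FIRST(C) = {2}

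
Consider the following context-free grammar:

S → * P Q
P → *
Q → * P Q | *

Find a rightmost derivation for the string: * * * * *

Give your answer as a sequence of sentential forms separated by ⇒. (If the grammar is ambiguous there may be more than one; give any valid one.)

S ⇒ * P Q ⇒ * P * P Q ⇒ * P * P * ⇒ * P * * * ⇒ * * * * *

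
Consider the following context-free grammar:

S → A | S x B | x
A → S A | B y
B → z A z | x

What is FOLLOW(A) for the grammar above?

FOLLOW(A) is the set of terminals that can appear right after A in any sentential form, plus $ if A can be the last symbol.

We compute FOLLOW(A) using the standard algorithm.
FOLLOW(S) starts with {$}.
FIRST(A) = {x, z}
FIRST(B) = {x, z}
FIRST(S) = {x, z}
FOLLOW(A) = {$, x, z}
FOLLOW(B) = {$, x, y, z}
FOLLOW(S) = {$, x, z}
Therefore, FOLLOW(A) = {$, x, z}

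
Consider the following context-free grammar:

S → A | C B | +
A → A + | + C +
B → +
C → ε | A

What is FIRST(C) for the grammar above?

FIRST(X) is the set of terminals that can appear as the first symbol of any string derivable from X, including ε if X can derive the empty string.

We compute FIRST(C) using the standard algorithm.
FIRST(A) = {+}
FIRST(B) = {+}
FIRST(C) = {+, ε}
FIRST(S) = {+}
Therefore, FIRST(C) = {+, ε}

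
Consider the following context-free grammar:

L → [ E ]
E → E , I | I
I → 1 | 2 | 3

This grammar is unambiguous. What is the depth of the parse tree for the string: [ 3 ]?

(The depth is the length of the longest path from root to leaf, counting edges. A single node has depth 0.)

3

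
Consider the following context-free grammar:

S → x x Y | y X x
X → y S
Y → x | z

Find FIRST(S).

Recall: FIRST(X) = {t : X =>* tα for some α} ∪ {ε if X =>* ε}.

We compute FIRST(S) using the standard algorithm.
FIRST(S) = {x, y}
FIRST(X) = {y}
FIRST(Y) = {x, z}
Therefore, FIRST(S) = {x, y}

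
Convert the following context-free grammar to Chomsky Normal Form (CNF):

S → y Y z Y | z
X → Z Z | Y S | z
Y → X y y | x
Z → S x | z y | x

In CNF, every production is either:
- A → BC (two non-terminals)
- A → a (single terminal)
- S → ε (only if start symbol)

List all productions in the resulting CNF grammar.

TY → y; TZ → z; S → z; X → z; Y → x; TX → x; Z → x; S → TY X0; X0 → Y X1; X1 → TZ Y; X → Z Z; X → Y S; Y → X X2; X2 → TY TY; Z → S TX; Z → TZ TY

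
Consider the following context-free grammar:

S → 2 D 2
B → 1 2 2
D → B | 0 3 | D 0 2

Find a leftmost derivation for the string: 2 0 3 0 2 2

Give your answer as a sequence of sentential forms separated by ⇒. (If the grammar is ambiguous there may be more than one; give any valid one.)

S ⇒ 2 D 2 ⇒ 2 D 0 2 2 ⇒ 2 0 3 0 2 2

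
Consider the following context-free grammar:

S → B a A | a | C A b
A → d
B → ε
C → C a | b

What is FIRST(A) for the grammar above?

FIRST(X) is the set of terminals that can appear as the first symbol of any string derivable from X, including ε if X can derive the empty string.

We compute FIRST(A) using the standard algorithm.
FIRST(A) = {d}
FIRST(B) = {ε}
FIRST(C) = {b}
FIRST(S) = {a, b}
Therefore, FIRST(A) = {d}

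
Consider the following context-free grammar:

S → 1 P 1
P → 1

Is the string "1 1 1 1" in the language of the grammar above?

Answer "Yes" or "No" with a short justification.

No - no valid derivation exists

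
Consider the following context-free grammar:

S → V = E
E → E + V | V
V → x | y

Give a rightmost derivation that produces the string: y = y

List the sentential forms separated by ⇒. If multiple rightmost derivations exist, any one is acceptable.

S ⇒ V = E ⇒ V = V ⇒ V = y ⇒ y = y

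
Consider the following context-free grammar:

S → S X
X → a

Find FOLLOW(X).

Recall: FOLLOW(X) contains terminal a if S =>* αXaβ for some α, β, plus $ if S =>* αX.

We compute FOLLOW(X) using the standard algorithm.
FOLLOW(S) starts with {$}.
FIRST(S) = {}
FIRST(X) = {a}
FOLLOW(S) = {$, a}
FOLLOW(X) = {$, a}
Therefore, FOLLOW(X) = {$, a}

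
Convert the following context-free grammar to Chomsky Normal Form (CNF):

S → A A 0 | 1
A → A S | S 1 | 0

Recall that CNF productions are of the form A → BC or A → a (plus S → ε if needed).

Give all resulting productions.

T0 → 0; S → 1; T1 → 1; A → 0; S → A X0; X0 → A T0; A → A S; A → S T1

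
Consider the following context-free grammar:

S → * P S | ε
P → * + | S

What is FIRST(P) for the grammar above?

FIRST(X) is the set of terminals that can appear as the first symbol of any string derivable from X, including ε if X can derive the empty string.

We compute FIRST(P) using the standard algorithm.
FIRST(P) = {*, ε}
FIRST(S) = {*, ε}
Therefore, FIRST(P) = {*, ε}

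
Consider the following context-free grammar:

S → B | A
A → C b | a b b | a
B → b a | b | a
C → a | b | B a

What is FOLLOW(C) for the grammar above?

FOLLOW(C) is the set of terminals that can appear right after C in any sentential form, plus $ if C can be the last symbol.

We compute FOLLOW(C) using the standard algorithm.
FOLLOW(S) starts with {$}.
FIRST(A) = {a, b}
FIRST(B) = {a, b}
FIRST(C) = {a, b}
FIRST(S) = {a, b}
FOLLOW(A) = {$}
FOLLOW(B) = {$, a}
FOLLOW(C) = {b}
FOLLOW(S) = {$}
Therefore, FOLLOW(C) = {b}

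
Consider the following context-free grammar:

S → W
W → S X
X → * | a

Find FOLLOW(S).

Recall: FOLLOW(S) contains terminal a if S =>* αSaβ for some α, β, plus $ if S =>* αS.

We compute FOLLOW(S) using the standard algorithm.
FOLLOW(S) starts with {$}.
FIRST(S) = {}
FIRST(W) = {}
FIRST(X) = {*, a}
FOLLOW(S) = {$, *, a}
FOLLOW(W) = {$, *, a}
FOLLOW(X) = {$, *, a}
Therefore, FOLLOW(S) = {$, *, a}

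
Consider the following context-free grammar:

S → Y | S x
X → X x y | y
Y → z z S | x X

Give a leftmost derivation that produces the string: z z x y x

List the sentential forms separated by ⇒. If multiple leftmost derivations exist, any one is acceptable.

S ⇒ S x ⇒ Y x ⇒ z z S x ⇒ z z Y x ⇒ z z x X x ⇒ z z x y x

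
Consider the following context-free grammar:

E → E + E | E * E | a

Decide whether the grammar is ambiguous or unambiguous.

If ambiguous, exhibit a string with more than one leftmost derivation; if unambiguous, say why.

Ambiguous - the string 'a * a * a + a' has two distinct leftmost derivations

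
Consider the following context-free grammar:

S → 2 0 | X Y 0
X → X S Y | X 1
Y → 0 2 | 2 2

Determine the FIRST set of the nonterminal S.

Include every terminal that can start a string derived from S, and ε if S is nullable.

We compute FIRST(S) using the standard algorithm.
FIRST(S) = {2}
FIRST(X) = {}
FIRST(Y) = {0, 2}
Therefore, FIRST(S) = {2}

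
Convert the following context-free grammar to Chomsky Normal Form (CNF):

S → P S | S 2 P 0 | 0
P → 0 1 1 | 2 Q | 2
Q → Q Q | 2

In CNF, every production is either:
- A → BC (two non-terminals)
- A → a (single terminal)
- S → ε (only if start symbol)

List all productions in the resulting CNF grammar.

T2 → 2; T0 → 0; S → 0; T1 → 1; P → 2; Q → 2; S → P S; S → S X0; X0 → T2 X1; X1 → P T0; P → T0 X2; X2 → T1 T1; P → T2 Q; Q → Q Q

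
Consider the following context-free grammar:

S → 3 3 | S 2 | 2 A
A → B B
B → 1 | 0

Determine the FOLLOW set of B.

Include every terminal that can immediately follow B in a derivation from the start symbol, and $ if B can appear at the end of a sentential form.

We compute FOLLOW(B) using the standard algorithm.
FOLLOW(S) starts with {$}.
FIRST(A) = {0, 1}
FIRST(B) = {0, 1}
FIRST(S) = {2, 3}
FOLLOW(A) = {$, 2}
FOLLOW(B) = {$, 0, 1, 2}
FOLLOW(S) = {$, 2}
Therefore, FOLLOW(B) = {$, 0, 1, 2}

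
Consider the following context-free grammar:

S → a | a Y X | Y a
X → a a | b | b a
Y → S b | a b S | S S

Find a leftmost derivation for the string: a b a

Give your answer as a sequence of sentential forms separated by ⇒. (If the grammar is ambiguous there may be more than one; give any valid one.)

S ⇒ Y a ⇒ S b a ⇒ a b a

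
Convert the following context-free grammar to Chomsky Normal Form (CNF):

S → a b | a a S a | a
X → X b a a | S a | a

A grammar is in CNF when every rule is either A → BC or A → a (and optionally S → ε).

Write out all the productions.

TA → a; TB → b; S → a; X → a; S → TA TB; S → TA X0; X0 → TA X1; X1 → S TA; X → X X2; X2 → TB X3; X3 → TA TA; X → S TA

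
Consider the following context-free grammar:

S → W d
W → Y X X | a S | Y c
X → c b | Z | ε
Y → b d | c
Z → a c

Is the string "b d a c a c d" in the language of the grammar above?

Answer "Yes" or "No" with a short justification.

Yes - a valid derivation exists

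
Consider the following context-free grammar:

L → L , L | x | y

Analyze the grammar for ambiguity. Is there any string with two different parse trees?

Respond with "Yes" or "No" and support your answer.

Yes - the string 'x , y , x , x' has two distinct parse trees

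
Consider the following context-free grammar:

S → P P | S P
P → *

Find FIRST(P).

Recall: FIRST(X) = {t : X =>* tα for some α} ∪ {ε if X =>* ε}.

We compute FIRST(P) using the standard algorithm.
FIRST(P) = {*}
FIRST(S) = {*}
Therefore, FIRST(P) = {*}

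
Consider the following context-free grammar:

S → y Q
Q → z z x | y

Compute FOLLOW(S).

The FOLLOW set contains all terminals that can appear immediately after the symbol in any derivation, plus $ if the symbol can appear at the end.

We compute FOLLOW(S) using the standard algorithm.
FOLLOW(S) starts with {$}.
FIRST(Q) = {y, z}
FIRST(S) = {y}
FOLLOW(Q) = {$}
FOLLOW(S) = {$}
Therefore, FOLLOW(S) = {$}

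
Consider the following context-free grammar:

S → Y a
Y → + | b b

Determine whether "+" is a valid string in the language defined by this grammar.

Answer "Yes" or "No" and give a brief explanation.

No - no valid derivation exists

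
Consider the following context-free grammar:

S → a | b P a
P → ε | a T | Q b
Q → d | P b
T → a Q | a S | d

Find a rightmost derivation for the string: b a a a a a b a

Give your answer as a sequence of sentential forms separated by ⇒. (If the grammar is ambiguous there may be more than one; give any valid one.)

S ⇒ b P a ⇒ b a T a ⇒ b a a Q a ⇒ b a a P b a ⇒ b a a a T b a ⇒ b a a a a S b a ⇒ b a a a a a b a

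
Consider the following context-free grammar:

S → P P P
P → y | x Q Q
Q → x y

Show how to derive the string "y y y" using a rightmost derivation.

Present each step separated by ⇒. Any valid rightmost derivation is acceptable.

S ⇒ P P P ⇒ P P y ⇒ P y y ⇒ y y y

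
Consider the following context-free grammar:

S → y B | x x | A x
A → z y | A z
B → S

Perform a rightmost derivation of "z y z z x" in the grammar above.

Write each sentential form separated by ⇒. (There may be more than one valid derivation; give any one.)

S ⇒ A x ⇒ A z x ⇒ A z z x ⇒ z y z z x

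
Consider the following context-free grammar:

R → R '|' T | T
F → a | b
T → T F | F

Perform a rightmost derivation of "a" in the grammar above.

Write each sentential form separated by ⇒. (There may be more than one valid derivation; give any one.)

R ⇒ T ⇒ F ⇒ a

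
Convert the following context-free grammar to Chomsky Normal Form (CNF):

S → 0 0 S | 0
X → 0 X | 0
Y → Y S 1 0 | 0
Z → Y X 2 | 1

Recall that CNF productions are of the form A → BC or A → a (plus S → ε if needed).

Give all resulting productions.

T0 → 0; S → 0; X → 0; T1 → 1; Y → 0; T2 → 2; Z → 1; S → T0 X0; X0 → T0 S; X → T0 X; Y → Y X1; X1 → S X2; X2 → T1 T0; Z → Y X3; X3 → X T2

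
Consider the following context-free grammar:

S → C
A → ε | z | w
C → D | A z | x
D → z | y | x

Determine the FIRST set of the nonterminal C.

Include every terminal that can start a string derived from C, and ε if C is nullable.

We compute FIRST(C) using the standard algorithm.
FIRST(A) = {w, z, ε}
FIRST(C) = {w, x, y, z}
FIRST(D) = {x, y, z}
FIRST(S) = {w, x, y, z}
Therefore, FIRST(C) = {w, x, y, z}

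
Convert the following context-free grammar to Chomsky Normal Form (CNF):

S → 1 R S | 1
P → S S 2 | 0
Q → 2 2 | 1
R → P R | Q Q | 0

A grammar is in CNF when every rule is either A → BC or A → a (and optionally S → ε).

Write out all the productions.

T1 → 1; S → 1; T2 → 2; P → 0; Q → 1; R → 0; S → T1 X0; X0 → R S; P → S X1; X1 → S T2; Q → T2 T2; R → P R; R → Q Q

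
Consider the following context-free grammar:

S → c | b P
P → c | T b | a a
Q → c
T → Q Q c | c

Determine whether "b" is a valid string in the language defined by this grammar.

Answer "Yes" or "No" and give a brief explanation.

No - no valid derivation exists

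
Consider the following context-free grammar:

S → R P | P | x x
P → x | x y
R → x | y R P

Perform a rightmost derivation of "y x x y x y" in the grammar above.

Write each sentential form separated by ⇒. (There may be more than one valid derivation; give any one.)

S ⇒ R P ⇒ R x y ⇒ y R P x y ⇒ y R x y x y ⇒ y x x y x y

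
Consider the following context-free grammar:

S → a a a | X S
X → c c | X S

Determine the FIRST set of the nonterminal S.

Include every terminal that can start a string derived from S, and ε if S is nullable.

We compute FIRST(S) using the standard algorithm.
FIRST(S) = {a, c}
FIRST(X) = {c}
Therefore, FIRST(S) = {a, c}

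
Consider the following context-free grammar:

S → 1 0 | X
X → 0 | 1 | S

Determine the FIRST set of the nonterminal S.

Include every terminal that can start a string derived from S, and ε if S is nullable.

We compute FIRST(S) using the standard algorithm.
FIRST(S) = {0, 1}
FIRST(X) = {0, 1}
Therefore, FIRST(S) = {0, 1}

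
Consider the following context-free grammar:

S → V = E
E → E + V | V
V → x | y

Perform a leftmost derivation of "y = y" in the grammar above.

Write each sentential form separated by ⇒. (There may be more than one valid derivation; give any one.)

S ⇒ V = E ⇒ y = E ⇒ y = V ⇒ y = y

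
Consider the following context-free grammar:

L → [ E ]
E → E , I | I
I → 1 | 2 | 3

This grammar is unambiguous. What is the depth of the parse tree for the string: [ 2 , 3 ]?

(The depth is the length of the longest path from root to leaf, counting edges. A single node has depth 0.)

4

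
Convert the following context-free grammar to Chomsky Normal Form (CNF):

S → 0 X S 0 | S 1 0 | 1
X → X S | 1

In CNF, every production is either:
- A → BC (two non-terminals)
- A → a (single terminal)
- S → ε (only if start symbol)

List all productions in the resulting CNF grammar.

T0 → 0; T1 → 1; S → 1; X → 1; S → T0 X0; X0 → X X1; X1 → S T0; S → S X2; X2 → T1 T0; X → X S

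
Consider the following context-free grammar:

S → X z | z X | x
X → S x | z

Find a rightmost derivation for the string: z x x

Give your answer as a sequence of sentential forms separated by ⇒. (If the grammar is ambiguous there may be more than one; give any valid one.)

S ⇒ z X ⇒ z S x ⇒ z x x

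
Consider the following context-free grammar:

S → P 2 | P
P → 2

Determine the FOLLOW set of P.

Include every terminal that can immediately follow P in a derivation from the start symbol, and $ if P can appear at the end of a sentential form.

We compute FOLLOW(P) using the standard algorithm.
FOLLOW(S) starts with {$}.
FIRST(P) = {2}
FIRST(S) = {2}
FOLLOW(P) = {$, 2}
FOLLOW(S) = {$}
Therefore, FOLLOW(P) = {$, 2}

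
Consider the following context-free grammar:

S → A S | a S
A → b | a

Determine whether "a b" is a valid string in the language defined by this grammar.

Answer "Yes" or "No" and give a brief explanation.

No - no valid derivation exists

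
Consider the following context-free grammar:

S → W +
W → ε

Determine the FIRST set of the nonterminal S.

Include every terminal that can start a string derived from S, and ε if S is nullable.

We compute FIRST(S) using the standard algorithm.
FIRST(S) = {+}
FIRST(W) = {ε}
Therefore, FIRST(S) = {+}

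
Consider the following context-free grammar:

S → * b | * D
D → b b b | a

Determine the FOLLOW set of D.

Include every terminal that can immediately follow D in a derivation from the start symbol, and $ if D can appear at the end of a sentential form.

We compute FOLLOW(D) using the standard algorithm.
FOLLOW(S) starts with {$}.
FIRST(D) = {a, b}
FIRST(S) = {*}
FOLLOW(D) = {$}
FOLLOW(S) = {$}
Therefore, FOLLOW(D) = {$}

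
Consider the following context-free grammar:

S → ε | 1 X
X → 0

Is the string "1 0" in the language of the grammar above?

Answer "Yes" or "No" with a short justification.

Yes - a valid derivation exists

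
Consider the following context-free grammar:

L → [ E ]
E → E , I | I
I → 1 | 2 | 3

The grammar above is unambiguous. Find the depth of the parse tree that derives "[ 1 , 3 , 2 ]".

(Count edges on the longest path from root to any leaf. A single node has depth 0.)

5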